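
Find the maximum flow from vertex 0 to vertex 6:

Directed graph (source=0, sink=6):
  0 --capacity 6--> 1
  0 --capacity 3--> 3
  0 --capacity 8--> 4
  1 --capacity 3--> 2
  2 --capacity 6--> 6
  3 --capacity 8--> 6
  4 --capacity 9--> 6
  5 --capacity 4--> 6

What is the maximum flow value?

Computing max flow:
  Flow on (0->1): 3/6
  Flow on (0->3): 3/3
  Flow on (0->4): 8/8
  Flow on (1->2): 3/3
  Flow on (2->6): 3/6
  Flow on (3->6): 3/8
  Flow on (4->6): 8/9
Maximum flow = 14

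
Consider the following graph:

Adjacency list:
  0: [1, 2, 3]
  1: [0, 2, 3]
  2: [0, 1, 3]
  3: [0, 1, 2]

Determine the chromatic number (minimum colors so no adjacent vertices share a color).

The graph has a maximum clique of size 4 (lower bound on chromatic number).
A valid 4-coloring: {0: 0, 1: 1, 2: 2, 3: 3}.
Chromatic number = 4.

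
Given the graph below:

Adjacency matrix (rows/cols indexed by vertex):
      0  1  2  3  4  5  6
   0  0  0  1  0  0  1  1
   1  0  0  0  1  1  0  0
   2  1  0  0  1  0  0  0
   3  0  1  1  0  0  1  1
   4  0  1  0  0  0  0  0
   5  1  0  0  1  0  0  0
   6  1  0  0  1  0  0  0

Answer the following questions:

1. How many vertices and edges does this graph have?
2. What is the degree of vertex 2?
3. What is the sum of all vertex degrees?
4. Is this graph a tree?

Count: 7 vertices, 8 edges.
Vertex 2 has neighbors [0, 3], degree = 2.
Handshaking lemma: 2 * 8 = 16.
A tree on 7 vertices has 6 edges. This graph has 8 edges (2 extra). Not a tree.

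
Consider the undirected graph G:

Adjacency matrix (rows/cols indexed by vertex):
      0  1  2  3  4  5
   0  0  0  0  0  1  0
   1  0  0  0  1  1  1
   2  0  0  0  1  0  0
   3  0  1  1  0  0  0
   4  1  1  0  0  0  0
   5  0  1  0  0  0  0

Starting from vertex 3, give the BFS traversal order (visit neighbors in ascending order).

BFS from vertex 3 (neighbors processed in ascending order):
Visit order: 3, 1, 2, 4, 5, 0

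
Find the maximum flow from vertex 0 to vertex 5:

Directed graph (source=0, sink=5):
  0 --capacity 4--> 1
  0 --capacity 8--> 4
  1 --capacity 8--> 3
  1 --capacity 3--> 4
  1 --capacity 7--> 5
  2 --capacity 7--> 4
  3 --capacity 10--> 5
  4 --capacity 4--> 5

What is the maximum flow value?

Computing max flow:
  Flow on (0->1): 4/4
  Flow on (0->4): 4/8
  Flow on (1->5): 4/7
  Flow on (4->5): 4/4
Maximum flow = 8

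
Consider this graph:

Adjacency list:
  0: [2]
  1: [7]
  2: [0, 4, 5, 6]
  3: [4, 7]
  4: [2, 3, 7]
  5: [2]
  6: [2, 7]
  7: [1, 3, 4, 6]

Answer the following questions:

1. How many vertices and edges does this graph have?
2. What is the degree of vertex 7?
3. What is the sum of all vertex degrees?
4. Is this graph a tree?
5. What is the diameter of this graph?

Count: 8 vertices, 9 edges.
Vertex 7 has neighbors [1, 3, 4, 6], degree = 4.
Handshaking lemma: 2 * 9 = 18.
A tree on 8 vertices has 7 edges. This graph has 9 edges (2 extra). Not a tree.
Diameter (longest shortest path) = 4.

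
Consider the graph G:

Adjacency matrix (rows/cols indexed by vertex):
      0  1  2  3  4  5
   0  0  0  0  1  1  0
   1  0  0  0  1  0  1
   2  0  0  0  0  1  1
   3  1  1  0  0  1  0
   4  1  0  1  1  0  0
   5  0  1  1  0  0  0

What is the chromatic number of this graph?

The graph has a maximum clique of size 3 (lower bound on chromatic number).
A valid 3-coloring: {0: 2, 1: 1, 2: 0, 3: 0, 4: 1, 5: 2}.
Chromatic number = 3.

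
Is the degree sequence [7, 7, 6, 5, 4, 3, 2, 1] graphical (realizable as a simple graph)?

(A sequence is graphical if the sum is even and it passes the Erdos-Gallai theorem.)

Sum of degrees = 35. Sum is odd, so the sequence is NOT graphical.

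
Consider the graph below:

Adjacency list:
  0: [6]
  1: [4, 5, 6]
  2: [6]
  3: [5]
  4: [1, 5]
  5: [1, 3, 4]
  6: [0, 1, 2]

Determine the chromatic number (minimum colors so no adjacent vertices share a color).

The graph has a maximum clique of size 3 (lower bound on chromatic number).
A valid 3-coloring: {0: 0, 1: 0, 2: 0, 3: 0, 4: 2, 5: 1, 6: 1}.
Chromatic number = 3.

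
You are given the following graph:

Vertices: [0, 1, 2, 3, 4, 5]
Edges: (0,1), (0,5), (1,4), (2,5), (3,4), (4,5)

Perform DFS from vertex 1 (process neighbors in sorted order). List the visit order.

DFS from vertex 1 (neighbors processed in ascending order):
Visit order: 1, 0, 5, 2, 4, 3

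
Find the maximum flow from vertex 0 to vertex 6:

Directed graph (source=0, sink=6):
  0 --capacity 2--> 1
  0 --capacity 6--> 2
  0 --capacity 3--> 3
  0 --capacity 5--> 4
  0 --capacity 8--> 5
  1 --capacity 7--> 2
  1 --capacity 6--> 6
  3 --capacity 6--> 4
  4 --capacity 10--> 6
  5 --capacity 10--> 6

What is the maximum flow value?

Computing max flow:
  Flow on (0->1): 2/2
  Flow on (0->3): 3/3
  Flow on (0->4): 5/5
  Flow on (0->5): 8/8
  Flow on (1->6): 2/6
  Flow on (3->4): 3/6
  Flow on (4->6): 8/10
  Flow on (5->6): 8/10
Maximum flow = 18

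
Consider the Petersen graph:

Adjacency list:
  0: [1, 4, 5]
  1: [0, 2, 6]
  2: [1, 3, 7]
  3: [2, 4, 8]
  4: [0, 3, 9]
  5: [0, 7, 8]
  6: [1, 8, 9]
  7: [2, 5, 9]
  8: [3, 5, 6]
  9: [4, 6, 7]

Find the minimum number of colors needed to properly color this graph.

The Petersen graph contains odd cycles (e.g. the outer 5-cycle), so chi >= 3.
A proper 3-coloring exists (it is a well-known 3-chromatic graph).
Chromatic number = 3.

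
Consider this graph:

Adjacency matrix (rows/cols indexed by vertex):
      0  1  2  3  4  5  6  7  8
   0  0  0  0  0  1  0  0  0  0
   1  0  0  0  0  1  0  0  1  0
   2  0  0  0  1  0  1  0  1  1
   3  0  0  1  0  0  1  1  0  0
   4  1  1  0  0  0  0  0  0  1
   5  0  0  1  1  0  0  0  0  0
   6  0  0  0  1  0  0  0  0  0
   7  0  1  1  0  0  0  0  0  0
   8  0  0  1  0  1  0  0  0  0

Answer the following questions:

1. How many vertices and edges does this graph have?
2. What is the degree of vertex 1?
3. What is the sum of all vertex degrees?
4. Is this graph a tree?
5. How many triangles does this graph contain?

Count: 9 vertices, 10 edges.
Vertex 1 has neighbors [4, 7], degree = 2.
Handshaking lemma: 2 * 10 = 20.
A tree on 9 vertices has 8 edges. This graph has 10 edges (2 extra). Not a tree.
Number of triangles = 1.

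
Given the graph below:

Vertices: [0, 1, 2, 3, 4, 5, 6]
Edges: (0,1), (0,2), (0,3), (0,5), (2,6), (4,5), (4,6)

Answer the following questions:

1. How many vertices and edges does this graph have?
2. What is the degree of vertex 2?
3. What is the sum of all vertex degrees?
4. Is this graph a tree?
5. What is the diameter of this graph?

Count: 7 vertices, 7 edges.
Vertex 2 has neighbors [0, 6], degree = 2.
Handshaking lemma: 2 * 7 = 14.
A tree on 7 vertices has 6 edges. This graph has 7 edges (1 extra). Not a tree.
Diameter (longest shortest path) = 3.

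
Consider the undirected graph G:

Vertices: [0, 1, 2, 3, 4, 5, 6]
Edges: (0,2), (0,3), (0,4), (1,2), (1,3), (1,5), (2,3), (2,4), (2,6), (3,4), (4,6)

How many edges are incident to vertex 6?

Vertex 6 has neighbors [2, 4], so deg(6) = 2.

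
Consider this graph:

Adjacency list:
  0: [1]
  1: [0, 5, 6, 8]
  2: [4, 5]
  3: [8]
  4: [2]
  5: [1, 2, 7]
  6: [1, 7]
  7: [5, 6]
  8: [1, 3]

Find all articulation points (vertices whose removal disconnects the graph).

An articulation point is a vertex whose removal disconnects the graph.
Articulation points: [1, 2, 5, 8]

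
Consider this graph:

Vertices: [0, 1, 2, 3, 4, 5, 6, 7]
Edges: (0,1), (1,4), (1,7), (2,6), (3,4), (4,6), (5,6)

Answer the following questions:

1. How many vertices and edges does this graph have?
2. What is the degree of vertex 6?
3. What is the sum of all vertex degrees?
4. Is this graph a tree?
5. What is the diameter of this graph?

Count: 8 vertices, 7 edges.
Vertex 6 has neighbors [2, 4, 5], degree = 3.
Handshaking lemma: 2 * 7 = 14.
A graph is a tree iff it is connected and has exactly n-1 edges. This graph is connected (all 8 vertices in one component) and has 8-1 = 7 edges. It is a tree.
Diameter (longest shortest path) = 4.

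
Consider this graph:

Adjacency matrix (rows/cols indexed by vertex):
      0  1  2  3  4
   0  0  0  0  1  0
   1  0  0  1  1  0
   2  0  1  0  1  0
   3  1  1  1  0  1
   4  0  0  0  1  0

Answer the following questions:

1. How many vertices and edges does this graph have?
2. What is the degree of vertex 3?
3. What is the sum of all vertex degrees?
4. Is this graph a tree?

Count: 5 vertices, 5 edges.
Vertex 3 has neighbors [0, 1, 2, 4], degree = 4.
Handshaking lemma: 2 * 5 = 10.
A tree on 5 vertices has 4 edges. This graph has 5 edges (1 extra). Not a tree.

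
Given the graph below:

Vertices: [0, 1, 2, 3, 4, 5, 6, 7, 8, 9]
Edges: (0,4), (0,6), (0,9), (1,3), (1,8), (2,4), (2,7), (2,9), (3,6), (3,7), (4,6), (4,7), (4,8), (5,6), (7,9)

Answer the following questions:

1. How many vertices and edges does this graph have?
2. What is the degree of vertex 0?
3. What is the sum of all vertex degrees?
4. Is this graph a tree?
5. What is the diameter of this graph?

Count: 10 vertices, 15 edges.
Vertex 0 has neighbors [4, 6, 9], degree = 3.
Handshaking lemma: 2 * 15 = 30.
A tree on 10 vertices has 9 edges. This graph has 15 edges (6 extra). Not a tree.
Diameter (longest shortest path) = 3.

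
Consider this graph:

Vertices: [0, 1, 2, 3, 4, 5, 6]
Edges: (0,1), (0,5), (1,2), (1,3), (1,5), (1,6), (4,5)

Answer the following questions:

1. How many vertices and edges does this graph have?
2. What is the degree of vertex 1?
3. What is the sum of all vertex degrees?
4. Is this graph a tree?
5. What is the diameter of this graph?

Count: 7 vertices, 7 edges.
Vertex 1 has neighbors [0, 2, 3, 5, 6], degree = 5.
Handshaking lemma: 2 * 7 = 14.
A tree on 7 vertices has 6 edges. This graph has 7 edges (1 extra). Not a tree.
Diameter (longest shortest path) = 3.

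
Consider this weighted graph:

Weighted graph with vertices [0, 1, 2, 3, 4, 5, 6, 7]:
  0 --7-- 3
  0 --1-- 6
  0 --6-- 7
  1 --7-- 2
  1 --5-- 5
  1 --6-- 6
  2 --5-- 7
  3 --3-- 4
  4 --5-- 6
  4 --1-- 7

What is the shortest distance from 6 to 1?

Using Dijkstra's algorithm from vertex 6:
Shortest path: 6 -> 1
Total weight: 6 = 6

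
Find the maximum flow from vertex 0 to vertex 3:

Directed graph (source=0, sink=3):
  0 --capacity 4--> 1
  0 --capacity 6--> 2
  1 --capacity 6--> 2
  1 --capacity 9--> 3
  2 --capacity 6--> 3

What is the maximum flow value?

Computing max flow:
  Flow on (0->1): 4/4
  Flow on (0->2): 6/6
  Flow on (1->3): 4/9
  Flow on (2->3): 6/6
Maximum flow = 10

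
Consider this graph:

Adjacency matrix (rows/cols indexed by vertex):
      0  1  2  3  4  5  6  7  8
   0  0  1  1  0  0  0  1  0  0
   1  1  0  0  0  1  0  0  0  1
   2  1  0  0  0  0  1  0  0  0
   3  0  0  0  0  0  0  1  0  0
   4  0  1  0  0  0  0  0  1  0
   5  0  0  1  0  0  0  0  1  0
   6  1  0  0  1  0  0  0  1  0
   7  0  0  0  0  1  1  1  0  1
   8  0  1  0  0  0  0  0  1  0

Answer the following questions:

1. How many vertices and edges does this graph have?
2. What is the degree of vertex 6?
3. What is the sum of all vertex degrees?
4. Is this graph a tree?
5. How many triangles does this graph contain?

Count: 9 vertices, 11 edges.
Vertex 6 has neighbors [0, 3, 7], degree = 3.
Handshaking lemma: 2 * 11 = 22.
A tree on 9 vertices has 8 edges. This graph has 11 edges (3 extra). Not a tree.
Number of triangles = 0.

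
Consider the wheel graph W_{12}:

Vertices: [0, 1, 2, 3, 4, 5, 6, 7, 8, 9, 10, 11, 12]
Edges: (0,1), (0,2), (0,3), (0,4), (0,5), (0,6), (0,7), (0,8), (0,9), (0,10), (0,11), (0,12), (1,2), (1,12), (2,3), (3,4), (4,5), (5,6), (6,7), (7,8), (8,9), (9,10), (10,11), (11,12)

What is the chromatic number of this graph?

W_{12} = C_{12} plus a hub adjacent to every cycle vertex.
The outer cycle needs 2 colors (even cycle); the hub is adjacent to all of them so needs a fresh color.
Chromatic number = 2 + 1 = 3.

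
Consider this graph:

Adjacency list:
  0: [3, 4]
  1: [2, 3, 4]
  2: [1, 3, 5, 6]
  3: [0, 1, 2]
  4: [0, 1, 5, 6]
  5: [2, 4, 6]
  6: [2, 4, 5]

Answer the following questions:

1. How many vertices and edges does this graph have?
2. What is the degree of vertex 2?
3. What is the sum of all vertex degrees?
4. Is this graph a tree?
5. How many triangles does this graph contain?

Count: 7 vertices, 11 edges.
Vertex 2 has neighbors [1, 3, 5, 6], degree = 4.
Handshaking lemma: 2 * 11 = 22.
A tree on 7 vertices has 6 edges. This graph has 11 edges (5 extra). Not a tree.
Number of triangles = 3.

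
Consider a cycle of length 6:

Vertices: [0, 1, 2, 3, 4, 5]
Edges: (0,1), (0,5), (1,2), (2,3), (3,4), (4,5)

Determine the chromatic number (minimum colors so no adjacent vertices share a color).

This is an even cycle (C_6). Even cycles are bipartite.
Chromatic number = 2.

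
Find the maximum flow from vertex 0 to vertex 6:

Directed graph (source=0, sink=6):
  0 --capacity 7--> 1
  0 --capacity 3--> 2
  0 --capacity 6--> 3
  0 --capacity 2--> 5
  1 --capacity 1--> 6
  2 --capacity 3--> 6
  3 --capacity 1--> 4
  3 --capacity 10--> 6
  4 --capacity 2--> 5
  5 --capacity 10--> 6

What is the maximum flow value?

Computing max flow:
  Flow on (0->1): 1/7
  Flow on (0->2): 3/3
  Flow on (0->3): 6/6
  Flow on (0->5): 2/2
  Flow on (1->6): 1/1
  Flow on (2->6): 3/3
  Flow on (3->6): 6/10
  Flow on (5->6): 2/10
Maximum flow = 12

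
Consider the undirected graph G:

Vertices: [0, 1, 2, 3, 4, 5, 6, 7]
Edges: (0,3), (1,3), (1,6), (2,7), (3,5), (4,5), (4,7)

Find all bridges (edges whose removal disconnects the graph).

A bridge is an edge whose removal increases the number of connected components.
Bridges found: (0,3), (1,3), (1,6), (2,7), (3,5), (4,5), (4,7)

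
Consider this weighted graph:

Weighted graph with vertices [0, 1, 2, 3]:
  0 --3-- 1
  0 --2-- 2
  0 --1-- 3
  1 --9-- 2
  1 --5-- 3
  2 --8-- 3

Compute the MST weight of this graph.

Applying Kruskal's algorithm (sort edges by weight, add if no cycle):
  Add (0,3) w=1
  Add (0,2) w=2
  Add (0,1) w=3
  Skip (1,3) w=5 (creates cycle)
  Skip (2,3) w=8 (creates cycle)
  Skip (1,2) w=9 (creates cycle)
MST weight = 6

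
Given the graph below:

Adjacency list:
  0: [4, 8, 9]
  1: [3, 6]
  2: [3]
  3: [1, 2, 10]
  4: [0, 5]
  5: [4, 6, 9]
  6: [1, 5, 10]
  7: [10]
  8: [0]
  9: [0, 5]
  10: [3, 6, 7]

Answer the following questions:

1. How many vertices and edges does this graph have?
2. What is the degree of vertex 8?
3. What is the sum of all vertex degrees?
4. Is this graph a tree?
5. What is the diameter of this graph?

Count: 11 vertices, 12 edges.
Vertex 8 has neighbors [0], degree = 1.
Handshaking lemma: 2 * 12 = 24.
A tree on 11 vertices has 10 edges. This graph has 12 edges (2 extra). Not a tree.
Diameter (longest shortest path) = 7.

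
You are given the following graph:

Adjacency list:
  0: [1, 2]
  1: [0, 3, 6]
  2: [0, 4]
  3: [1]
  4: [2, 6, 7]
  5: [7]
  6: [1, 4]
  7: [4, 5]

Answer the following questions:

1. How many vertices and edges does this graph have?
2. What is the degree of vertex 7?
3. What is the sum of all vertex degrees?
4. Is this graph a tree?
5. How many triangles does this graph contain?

Count: 8 vertices, 8 edges.
Vertex 7 has neighbors [4, 5], degree = 2.
Handshaking lemma: 2 * 8 = 16.
A tree on 8 vertices has 7 edges. This graph has 8 edges (1 extra). Not a tree.
Number of triangles = 0.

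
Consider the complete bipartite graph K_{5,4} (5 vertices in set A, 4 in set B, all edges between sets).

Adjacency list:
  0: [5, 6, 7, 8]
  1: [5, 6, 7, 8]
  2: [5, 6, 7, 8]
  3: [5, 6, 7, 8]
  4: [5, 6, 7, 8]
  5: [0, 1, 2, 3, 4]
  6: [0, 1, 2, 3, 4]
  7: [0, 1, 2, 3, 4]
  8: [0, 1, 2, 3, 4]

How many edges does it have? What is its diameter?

K_{5,4} has 5 * 4 = 20 edges.
Any vertex reaches any opposite-side vertex in 1 step; same-side vertices reach in 2 steps via any opposite-side vertex.
Diameter = 2.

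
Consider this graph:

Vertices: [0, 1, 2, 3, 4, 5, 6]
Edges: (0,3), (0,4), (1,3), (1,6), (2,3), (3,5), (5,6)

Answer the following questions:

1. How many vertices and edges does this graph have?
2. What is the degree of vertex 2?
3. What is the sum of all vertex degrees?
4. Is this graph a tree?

Count: 7 vertices, 7 edges.
Vertex 2 has neighbors [3], degree = 1.
Handshaking lemma: 2 * 7 = 14.
A tree on 7 vertices has 6 edges. This graph has 7 edges (1 extra). Not a tree.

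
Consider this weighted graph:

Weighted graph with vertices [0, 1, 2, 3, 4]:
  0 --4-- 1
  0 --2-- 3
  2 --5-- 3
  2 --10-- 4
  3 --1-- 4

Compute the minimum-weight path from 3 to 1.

Using Dijkstra's algorithm from vertex 3:
Shortest path: 3 -> 0 -> 1
Total weight: 2 + 4 = 6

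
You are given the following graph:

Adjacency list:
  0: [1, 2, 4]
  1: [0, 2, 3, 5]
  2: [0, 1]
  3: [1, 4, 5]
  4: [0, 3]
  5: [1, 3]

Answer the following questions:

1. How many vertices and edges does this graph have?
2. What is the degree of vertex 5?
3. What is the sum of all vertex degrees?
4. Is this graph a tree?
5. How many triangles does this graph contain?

Count: 6 vertices, 8 edges.
Vertex 5 has neighbors [1, 3], degree = 2.
Handshaking lemma: 2 * 8 = 16.
A tree on 6 vertices has 5 edges. This graph has 8 edges (3 extra). Not a tree.
Number of triangles = 2.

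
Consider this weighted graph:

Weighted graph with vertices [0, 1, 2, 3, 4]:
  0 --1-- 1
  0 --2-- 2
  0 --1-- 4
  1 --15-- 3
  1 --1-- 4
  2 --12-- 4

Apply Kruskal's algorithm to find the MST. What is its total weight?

Applying Kruskal's algorithm (sort edges by weight, add if no cycle):
  Add (0,1) w=1
  Add (0,4) w=1
  Skip (1,4) w=1 (creates cycle)
  Add (0,2) w=2
  Skip (2,4) w=12 (creates cycle)
  Add (1,3) w=15
MST weight = 19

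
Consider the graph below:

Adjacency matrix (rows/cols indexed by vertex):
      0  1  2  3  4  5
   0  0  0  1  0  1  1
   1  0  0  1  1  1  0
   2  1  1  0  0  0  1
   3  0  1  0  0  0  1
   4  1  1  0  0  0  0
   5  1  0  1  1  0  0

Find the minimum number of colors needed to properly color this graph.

The graph has a maximum clique of size 3 (lower bound on chromatic number).
A valid 3-coloring: {0: 0, 1: 0, 2: 1, 3: 1, 4: 1, 5: 2}.
Chromatic number = 3.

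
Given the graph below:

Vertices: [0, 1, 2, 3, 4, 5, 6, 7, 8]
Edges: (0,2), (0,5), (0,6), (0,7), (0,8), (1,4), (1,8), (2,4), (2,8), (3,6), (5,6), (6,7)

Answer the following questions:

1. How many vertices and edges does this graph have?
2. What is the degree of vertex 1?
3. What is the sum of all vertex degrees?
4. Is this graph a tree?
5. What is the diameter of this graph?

Count: 9 vertices, 12 edges.
Vertex 1 has neighbors [4, 8], degree = 2.
Handshaking lemma: 2 * 12 = 24.
A tree on 9 vertices has 8 edges. This graph has 12 edges (4 extra). Not a tree.
Diameter (longest shortest path) = 4.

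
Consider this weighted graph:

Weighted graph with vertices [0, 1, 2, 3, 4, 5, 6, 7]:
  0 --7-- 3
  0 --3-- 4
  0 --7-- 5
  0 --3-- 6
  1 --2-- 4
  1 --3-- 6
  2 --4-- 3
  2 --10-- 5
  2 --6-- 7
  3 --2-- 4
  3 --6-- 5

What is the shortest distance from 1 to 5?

Using Dijkstra's algorithm from vertex 1:
Shortest path: 1 -> 4 -> 3 -> 5
Total weight: 2 + 2 + 6 = 10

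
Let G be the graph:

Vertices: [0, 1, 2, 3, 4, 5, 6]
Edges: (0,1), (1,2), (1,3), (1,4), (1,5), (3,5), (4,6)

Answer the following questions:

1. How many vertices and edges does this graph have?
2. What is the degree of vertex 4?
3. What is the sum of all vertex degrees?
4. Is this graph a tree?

Count: 7 vertices, 7 edges.
Vertex 4 has neighbors [1, 6], degree = 2.
Handshaking lemma: 2 * 7 = 14.
A tree on 7 vertices has 6 edges. This graph has 7 edges (1 extra). Not a tree.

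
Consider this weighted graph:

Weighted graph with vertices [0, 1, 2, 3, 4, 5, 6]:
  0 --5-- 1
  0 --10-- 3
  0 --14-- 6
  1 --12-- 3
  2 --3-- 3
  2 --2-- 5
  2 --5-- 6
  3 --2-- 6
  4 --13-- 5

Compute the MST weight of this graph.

Applying Kruskal's algorithm (sort edges by weight, add if no cycle):
  Add (2,5) w=2
  Add (3,6) w=2
  Add (2,3) w=3
  Add (0,1) w=5
  Skip (2,6) w=5 (creates cycle)
  Add (0,3) w=10
  Skip (1,3) w=12 (creates cycle)
  Add (4,5) w=13
  Skip (0,6) w=14 (creates cycle)
MST weight = 35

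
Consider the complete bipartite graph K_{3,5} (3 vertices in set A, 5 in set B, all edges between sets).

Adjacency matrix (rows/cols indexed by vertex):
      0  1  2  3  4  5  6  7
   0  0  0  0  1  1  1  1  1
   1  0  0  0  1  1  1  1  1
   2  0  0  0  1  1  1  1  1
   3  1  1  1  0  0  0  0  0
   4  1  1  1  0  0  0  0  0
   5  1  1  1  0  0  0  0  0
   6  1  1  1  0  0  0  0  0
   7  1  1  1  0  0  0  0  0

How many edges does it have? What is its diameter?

K_{3,5} has 3 * 5 = 15 edges.
Any vertex reaches any opposite-side vertex in 1 step; same-side vertices reach in 2 steps via any opposite-side vertex.
Diameter = 2.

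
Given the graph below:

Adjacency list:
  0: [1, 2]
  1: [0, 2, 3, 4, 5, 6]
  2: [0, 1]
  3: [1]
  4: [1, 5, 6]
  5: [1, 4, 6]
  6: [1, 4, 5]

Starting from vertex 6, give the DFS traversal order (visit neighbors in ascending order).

DFS from vertex 6 (neighbors processed in ascending order):
Visit order: 6, 1, 0, 2, 3, 4, 5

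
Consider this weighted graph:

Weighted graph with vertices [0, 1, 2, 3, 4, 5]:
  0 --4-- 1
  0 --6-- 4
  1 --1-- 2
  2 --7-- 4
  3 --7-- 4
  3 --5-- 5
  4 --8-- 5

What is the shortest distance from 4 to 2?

Using Dijkstra's algorithm from vertex 4:
Shortest path: 4 -> 2
Total weight: 7 = 7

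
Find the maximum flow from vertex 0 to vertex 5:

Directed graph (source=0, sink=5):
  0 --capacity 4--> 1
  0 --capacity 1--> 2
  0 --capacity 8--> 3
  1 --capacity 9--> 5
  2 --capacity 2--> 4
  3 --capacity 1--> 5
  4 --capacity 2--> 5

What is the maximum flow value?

Computing max flow:
  Flow on (0->1): 4/4
  Flow on (0->2): 1/1
  Flow on (0->3): 1/8
  Flow on (1->5): 4/9
  Flow on (2->4): 1/2
  Flow on (3->5): 1/1
  Flow on (4->5): 1/2
Maximum flow = 6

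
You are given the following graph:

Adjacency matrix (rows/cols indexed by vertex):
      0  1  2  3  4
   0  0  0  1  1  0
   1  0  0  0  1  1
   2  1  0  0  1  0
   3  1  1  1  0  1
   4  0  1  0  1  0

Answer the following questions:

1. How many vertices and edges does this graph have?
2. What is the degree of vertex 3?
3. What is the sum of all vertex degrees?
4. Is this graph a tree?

Count: 5 vertices, 6 edges.
Vertex 3 has neighbors [0, 1, 2, 4], degree = 4.
Handshaking lemma: 2 * 6 = 12.
A tree on 5 vertices has 4 edges. This graph has 6 edges (2 extra). Not a tree.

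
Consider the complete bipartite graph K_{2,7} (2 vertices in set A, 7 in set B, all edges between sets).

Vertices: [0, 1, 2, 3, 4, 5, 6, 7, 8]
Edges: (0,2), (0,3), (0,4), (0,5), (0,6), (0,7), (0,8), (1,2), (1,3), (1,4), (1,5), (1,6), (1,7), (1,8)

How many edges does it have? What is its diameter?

K_{2,7} has 2 * 7 = 14 edges.
Any vertex reaches any opposite-side vertex in 1 step; same-side vertices reach in 2 steps via any opposite-side vertex.
Diameter = 2.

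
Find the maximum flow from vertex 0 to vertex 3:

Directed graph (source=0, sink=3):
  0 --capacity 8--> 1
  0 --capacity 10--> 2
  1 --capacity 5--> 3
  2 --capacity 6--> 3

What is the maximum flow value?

Computing max flow:
  Flow on (0->1): 5/8
  Flow on (0->2): 6/10
  Flow on (1->3): 5/5
  Flow on (2->3): 6/6
Maximum flow = 11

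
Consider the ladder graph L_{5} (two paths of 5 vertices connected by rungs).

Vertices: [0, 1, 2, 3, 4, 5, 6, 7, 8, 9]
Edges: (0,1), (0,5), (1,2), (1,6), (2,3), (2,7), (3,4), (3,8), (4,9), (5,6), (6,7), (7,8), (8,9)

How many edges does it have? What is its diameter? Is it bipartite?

Ladder graph L_{5}: 5 rungs + 2 * (5-1) path edges = 5 + 8 = 13 edges.
Diameter = 5.
Ladder graphs are bipartite (alternating coloring along each path).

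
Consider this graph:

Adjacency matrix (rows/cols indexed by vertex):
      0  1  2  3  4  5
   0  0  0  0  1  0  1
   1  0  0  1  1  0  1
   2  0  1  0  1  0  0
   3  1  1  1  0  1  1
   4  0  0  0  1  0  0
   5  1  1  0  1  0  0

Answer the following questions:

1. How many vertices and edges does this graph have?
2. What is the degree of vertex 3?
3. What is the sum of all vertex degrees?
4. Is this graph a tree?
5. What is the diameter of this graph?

Count: 6 vertices, 8 edges.
Vertex 3 has neighbors [0, 1, 2, 4, 5], degree = 5.
Handshaking lemma: 2 * 8 = 16.
A tree on 6 vertices has 5 edges. This graph has 8 edges (3 extra). Not a tree.
Diameter (longest shortest path) = 2.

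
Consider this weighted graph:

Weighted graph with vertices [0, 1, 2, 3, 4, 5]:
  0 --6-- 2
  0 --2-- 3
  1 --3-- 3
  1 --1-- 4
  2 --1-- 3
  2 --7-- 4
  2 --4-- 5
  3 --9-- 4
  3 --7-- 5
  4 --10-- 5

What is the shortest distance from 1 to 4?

Using Dijkstra's algorithm from vertex 1:
Shortest path: 1 -> 4
Total weight: 1 = 1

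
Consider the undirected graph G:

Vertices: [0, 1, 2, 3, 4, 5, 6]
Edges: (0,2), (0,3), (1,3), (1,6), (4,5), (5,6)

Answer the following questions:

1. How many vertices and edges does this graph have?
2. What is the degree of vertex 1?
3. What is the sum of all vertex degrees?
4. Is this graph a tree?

Count: 7 vertices, 6 edges.
Vertex 1 has neighbors [3, 6], degree = 2.
Handshaking lemma: 2 * 6 = 12.
A graph is a tree iff it is connected and has exactly n-1 edges. This graph is connected (all 7 vertices in one component) and has 7-1 = 6 edges. It is a tree.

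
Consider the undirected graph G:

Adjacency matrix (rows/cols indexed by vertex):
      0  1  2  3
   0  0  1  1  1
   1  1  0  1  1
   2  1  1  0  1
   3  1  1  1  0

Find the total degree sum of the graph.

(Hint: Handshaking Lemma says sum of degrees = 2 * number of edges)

Count edges: 6 edges.
By Handshaking Lemma: sum of degrees = 2 * 6 = 12.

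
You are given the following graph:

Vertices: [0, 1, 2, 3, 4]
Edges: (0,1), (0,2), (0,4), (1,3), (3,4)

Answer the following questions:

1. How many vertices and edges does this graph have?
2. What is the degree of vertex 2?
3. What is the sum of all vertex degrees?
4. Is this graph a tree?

Count: 5 vertices, 5 edges.
Vertex 2 has neighbors [0], degree = 1.
Handshaking lemma: 2 * 5 = 10.
A tree on 5 vertices has 4 edges. This graph has 5 edges (1 extra). Not a tree.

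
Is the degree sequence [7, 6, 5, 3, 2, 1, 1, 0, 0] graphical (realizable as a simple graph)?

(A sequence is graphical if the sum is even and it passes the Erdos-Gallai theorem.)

Sum of degrees = 25. Sum is odd, so the sequence is NOT graphical.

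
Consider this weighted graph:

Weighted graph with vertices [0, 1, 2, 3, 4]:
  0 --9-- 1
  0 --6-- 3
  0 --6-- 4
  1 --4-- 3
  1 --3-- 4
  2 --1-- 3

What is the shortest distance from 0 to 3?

Using Dijkstra's algorithm from vertex 0:
Shortest path: 0 -> 3
Total weight: 6 = 6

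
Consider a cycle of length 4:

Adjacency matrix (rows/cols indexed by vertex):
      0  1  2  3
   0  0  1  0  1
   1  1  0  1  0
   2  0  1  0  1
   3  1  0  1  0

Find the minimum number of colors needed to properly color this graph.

This is an even cycle (C_4). Even cycles are bipartite.
Chromatic number = 2.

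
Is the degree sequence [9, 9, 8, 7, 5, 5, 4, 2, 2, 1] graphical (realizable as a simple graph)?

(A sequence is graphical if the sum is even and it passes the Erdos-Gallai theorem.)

Sum of degrees = 52. Sum is even but fails Erdos-Gallai. The sequence is NOT graphical.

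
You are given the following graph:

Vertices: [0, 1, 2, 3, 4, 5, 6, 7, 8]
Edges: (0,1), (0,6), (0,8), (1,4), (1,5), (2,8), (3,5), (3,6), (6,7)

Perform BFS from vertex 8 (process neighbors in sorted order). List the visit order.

BFS from vertex 8 (neighbors processed in ascending order):
Visit order: 8, 0, 2, 1, 6, 4, 5, 3, 7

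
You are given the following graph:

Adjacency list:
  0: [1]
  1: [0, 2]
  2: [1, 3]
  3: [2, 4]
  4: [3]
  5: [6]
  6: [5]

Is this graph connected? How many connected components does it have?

Checking connectivity: the graph has 2 connected component(s).
Components: [[0, 1, 2, 3, 4], [5, 6]]. The graph is NOT connected.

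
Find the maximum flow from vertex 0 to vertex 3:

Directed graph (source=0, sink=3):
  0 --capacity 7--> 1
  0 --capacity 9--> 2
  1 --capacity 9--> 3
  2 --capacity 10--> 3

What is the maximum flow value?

Computing max flow:
  Flow on (0->1): 7/7
  Flow on (0->2): 9/9
  Flow on (1->3): 7/9
  Flow on (2->3): 9/10
Maximum flow = 16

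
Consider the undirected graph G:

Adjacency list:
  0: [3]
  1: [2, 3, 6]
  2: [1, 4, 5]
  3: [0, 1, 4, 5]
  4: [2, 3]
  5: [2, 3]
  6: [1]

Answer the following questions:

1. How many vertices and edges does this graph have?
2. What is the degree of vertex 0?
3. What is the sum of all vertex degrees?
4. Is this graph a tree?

Count: 7 vertices, 8 edges.
Vertex 0 has neighbors [3], degree = 1.
Handshaking lemma: 2 * 8 = 16.
A tree on 7 vertices has 6 edges. This graph has 8 edges (2 extra). Not a tree.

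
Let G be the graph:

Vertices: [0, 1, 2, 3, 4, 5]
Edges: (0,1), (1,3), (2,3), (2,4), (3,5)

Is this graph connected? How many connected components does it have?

Checking connectivity: the graph has 1 connected component(s).
All vertices are reachable from each other. The graph IS connected.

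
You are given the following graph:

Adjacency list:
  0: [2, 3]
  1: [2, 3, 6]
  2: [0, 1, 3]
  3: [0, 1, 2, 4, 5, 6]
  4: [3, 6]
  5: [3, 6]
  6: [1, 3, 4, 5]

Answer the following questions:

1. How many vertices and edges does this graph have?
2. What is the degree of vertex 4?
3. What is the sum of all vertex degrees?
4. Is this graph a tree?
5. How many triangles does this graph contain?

Count: 7 vertices, 11 edges.
Vertex 4 has neighbors [3, 6], degree = 2.
Handshaking lemma: 2 * 11 = 22.
A tree on 7 vertices has 6 edges. This graph has 11 edges (5 extra). Not a tree.
Number of triangles = 5.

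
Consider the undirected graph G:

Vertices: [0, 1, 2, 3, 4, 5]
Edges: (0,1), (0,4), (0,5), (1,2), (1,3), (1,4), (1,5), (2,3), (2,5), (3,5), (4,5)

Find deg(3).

Vertex 3 has neighbors [1, 2, 5], so deg(3) = 3.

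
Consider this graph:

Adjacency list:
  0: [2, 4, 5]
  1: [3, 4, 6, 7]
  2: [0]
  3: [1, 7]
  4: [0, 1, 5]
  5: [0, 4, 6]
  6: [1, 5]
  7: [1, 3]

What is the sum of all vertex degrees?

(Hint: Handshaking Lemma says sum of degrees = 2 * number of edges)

Count edges: 10 edges.
By Handshaking Lemma: sum of degrees = 2 * 10 = 20.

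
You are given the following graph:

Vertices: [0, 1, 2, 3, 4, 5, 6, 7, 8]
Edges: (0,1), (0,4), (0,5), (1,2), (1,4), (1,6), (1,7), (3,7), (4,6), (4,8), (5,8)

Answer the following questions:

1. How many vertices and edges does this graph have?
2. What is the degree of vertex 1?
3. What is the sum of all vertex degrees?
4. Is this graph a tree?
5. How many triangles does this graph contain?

Count: 9 vertices, 11 edges.
Vertex 1 has neighbors [0, 2, 4, 6, 7], degree = 5.
Handshaking lemma: 2 * 11 = 22.
A tree on 9 vertices has 8 edges. This graph has 11 edges (3 extra). Not a tree.
Number of triangles = 2.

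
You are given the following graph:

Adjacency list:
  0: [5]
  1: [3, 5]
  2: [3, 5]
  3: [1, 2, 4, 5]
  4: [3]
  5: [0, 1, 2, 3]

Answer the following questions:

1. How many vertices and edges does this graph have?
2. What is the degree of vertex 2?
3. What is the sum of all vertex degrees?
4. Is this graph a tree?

Count: 6 vertices, 7 edges.
Vertex 2 has neighbors [3, 5], degree = 2.
Handshaking lemma: 2 * 7 = 14.
A tree on 6 vertices has 5 edges. This graph has 7 edges (2 extra). Not a tree.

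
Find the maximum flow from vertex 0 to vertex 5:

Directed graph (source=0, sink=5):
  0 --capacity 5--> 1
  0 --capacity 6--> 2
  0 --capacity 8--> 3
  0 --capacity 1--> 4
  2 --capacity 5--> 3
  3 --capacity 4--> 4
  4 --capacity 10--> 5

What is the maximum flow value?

Computing max flow:
  Flow on (0->2): 4/6
  Flow on (0->4): 1/1
  Flow on (2->3): 4/5
  Flow on (3->4): 4/4
  Flow on (4->5): 5/10
Maximum flow = 5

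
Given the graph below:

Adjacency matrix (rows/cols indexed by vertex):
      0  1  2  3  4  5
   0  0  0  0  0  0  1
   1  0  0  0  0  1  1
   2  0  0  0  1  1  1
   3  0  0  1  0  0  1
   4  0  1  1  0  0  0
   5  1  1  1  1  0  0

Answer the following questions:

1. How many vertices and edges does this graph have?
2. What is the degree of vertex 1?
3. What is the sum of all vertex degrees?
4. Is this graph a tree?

Count: 6 vertices, 7 edges.
Vertex 1 has neighbors [4, 5], degree = 2.
Handshaking lemma: 2 * 7 = 14.
A tree on 6 vertices has 5 edges. This graph has 7 edges (2 extra). Not a tree.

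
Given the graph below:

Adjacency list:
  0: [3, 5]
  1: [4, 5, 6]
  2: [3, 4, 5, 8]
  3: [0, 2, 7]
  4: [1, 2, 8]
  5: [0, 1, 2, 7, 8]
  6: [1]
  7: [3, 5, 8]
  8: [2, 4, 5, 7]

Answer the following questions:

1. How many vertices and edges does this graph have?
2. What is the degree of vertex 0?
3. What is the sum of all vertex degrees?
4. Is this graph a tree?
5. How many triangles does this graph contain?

Count: 9 vertices, 14 edges.
Vertex 0 has neighbors [3, 5], degree = 2.
Handshaking lemma: 2 * 14 = 28.
A tree on 9 vertices has 8 edges. This graph has 14 edges (6 extra). Not a tree.
Number of triangles = 3.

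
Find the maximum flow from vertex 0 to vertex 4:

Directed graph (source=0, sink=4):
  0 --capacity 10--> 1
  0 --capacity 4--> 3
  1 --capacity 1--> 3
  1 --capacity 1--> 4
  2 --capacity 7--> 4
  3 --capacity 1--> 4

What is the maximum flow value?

Computing max flow:
  Flow on (0->1): 2/10
  Flow on (1->3): 1/1
  Flow on (1->4): 1/1
  Flow on (3->4): 1/1
Maximum flow = 2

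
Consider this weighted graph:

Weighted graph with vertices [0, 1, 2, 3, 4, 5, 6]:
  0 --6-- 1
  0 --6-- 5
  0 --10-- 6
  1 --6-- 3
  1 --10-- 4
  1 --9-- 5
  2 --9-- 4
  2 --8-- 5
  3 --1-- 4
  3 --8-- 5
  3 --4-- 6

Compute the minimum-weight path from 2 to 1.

Using Dijkstra's algorithm from vertex 2:
Shortest path: 2 -> 4 -> 3 -> 1
Total weight: 9 + 1 + 6 = 16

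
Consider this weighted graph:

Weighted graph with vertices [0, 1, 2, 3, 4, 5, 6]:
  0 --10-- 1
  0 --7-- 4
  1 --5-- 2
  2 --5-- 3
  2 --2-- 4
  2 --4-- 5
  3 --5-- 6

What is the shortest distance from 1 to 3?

Using Dijkstra's algorithm from vertex 1:
Shortest path: 1 -> 2 -> 3
Total weight: 5 + 5 = 10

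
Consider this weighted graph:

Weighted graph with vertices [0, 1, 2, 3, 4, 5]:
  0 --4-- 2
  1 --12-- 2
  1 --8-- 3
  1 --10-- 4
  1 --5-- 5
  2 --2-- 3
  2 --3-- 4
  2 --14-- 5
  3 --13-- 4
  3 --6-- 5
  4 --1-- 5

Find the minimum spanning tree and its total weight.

Applying Kruskal's algorithm (sort edges by weight, add if no cycle):
  Add (4,5) w=1
  Add (2,3) w=2
  Add (2,4) w=3
  Add (0,2) w=4
  Add (1,5) w=5
  Skip (3,5) w=6 (creates cycle)
  Skip (1,3) w=8 (creates cycle)
  Skip (1,4) w=10 (creates cycle)
  Skip (1,2) w=12 (creates cycle)
  Skip (3,4) w=13 (creates cycle)
  Skip (2,5) w=14 (creates cycle)
MST weight = 15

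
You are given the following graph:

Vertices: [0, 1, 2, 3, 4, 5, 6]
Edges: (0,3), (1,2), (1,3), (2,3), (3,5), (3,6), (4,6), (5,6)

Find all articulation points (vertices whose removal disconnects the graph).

An articulation point is a vertex whose removal disconnects the graph.
Articulation points: [3, 6]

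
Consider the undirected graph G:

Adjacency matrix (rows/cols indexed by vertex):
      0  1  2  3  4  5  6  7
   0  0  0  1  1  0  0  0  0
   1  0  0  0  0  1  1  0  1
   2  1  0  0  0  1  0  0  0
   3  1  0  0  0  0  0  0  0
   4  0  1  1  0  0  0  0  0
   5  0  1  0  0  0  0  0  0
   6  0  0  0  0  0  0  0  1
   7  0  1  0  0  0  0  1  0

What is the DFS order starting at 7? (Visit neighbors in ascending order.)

DFS from vertex 7 (neighbors processed in ascending order):
Visit order: 7, 1, 4, 2, 0, 3, 5, 6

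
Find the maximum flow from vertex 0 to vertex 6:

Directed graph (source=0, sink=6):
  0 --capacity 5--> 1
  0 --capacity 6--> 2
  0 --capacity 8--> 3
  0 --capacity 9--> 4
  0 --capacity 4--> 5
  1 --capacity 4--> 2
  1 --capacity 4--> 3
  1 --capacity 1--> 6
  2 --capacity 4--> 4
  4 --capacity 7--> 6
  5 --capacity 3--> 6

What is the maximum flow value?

Computing max flow:
  Flow on (0->1): 1/5
  Flow on (0->2): 4/6
  Flow on (0->4): 3/9
  Flow on (0->5): 3/4
  Flow on (1->6): 1/1
  Flow on (2->4): 4/4
  Flow on (4->6): 7/7
  Flow on (5->6): 3/3
Maximum flow = 11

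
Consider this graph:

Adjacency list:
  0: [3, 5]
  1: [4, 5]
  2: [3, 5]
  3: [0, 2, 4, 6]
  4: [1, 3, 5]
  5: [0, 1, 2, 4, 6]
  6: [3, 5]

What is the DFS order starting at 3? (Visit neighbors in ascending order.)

DFS from vertex 3 (neighbors processed in ascending order):
Visit order: 3, 0, 5, 1, 4, 2, 6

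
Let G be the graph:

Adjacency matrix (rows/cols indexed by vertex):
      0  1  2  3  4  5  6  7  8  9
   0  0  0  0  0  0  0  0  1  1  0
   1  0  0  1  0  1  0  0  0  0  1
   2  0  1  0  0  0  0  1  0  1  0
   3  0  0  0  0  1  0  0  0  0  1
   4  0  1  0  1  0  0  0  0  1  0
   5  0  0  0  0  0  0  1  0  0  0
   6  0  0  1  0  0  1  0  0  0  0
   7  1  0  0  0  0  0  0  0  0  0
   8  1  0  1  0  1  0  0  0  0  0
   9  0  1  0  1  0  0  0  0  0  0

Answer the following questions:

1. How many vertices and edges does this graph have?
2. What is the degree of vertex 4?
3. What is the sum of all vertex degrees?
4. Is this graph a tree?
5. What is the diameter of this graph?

Count: 10 vertices, 11 edges.
Vertex 4 has neighbors [1, 3, 8], degree = 3.
Handshaking lemma: 2 * 11 = 22.
A tree on 10 vertices has 9 edges. This graph has 11 edges (2 extra). Not a tree.
Diameter (longest shortest path) = 5.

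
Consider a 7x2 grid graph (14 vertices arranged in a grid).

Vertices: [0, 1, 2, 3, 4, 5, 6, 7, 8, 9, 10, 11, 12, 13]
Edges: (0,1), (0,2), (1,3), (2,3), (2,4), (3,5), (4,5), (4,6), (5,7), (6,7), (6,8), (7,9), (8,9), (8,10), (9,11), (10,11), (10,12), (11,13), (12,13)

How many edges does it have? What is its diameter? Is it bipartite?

A 7x2 grid has 12 vertical edges and 7 horizontal edges.
Total edges = 12 + 7 = 19.
Diameter = (7-1) + (2-1) = 7 (corner to opposite corner).
Grid graphs are bipartite (checkerboard coloring).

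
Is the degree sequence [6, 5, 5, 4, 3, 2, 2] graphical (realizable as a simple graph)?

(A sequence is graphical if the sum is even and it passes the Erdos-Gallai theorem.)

Sum of degrees = 27. Sum is odd, so the sequence is NOT graphical.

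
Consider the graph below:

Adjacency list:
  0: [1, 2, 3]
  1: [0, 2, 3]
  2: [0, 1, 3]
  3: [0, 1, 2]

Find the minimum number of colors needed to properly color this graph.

The graph has a maximum clique of size 4 (lower bound on chromatic number).
A valid 4-coloring: {0: 0, 1: 1, 2: 2, 3: 3}.
Chromatic number = 4.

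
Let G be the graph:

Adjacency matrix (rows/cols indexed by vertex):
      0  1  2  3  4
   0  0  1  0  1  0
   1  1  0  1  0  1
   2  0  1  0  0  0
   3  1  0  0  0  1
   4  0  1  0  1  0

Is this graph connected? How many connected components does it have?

Checking connectivity: the graph has 1 connected component(s).
All vertices are reachable from each other. The graph IS connected.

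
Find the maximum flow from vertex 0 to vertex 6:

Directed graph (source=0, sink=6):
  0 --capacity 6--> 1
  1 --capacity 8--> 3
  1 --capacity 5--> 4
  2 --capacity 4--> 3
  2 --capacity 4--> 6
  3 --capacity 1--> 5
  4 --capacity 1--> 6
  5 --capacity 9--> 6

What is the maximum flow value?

Computing max flow:
  Flow on (0->1): 2/6
  Flow on (1->3): 1/8
  Flow on (1->4): 1/5
  Flow on (3->5): 1/1
  Flow on (4->6): 1/1
  Flow on (5->6): 1/9
Maximum flow = 2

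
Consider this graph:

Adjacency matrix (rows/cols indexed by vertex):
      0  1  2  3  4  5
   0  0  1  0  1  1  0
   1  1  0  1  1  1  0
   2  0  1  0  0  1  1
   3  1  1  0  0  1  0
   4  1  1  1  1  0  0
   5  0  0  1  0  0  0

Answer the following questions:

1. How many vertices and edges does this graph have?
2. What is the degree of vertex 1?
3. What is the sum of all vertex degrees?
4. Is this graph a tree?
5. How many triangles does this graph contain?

Count: 6 vertices, 9 edges.
Vertex 1 has neighbors [0, 2, 3, 4], degree = 4.
Handshaking lemma: 2 * 9 = 18.
A tree on 6 vertices has 5 edges. This graph has 9 edges (4 extra). Not a tree.
Number of triangles = 5.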